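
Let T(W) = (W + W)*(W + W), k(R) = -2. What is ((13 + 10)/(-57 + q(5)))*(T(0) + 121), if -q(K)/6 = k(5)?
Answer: -2783/45 ≈ -61.844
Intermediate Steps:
q(K) = 12 (q(K) = -6*(-2) = 12)
T(W) = 4*W² (T(W) = (2*W)*(2*W) = 4*W²)
((13 + 10)/(-57 + q(5)))*(T(0) + 121) = ((13 + 10)/(-57 + 12))*(4*0² + 121) = (23/(-45))*(4*0 + 121) = (23*(-1/45))*(0 + 121) = -23/45*121 = -2783/45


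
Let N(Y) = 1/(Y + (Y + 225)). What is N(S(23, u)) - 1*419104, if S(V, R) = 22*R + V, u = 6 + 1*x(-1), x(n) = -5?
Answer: -132017759/315 ≈ -4.1910e+5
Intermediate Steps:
u = 1 (u = 6 + 1*(-5) = 6 - 5 = 1)
S(V, R) = V + 22*R
N(Y) = 1/(225 + 2*Y) (N(Y) = 1/(Y + (225 + Y)) = 1/(225 + 2*Y))
N(S(23, u)) - 1*419104 = 1/(225 + 2*(23 + 22*1)) - 1*419104 = 1/(225 + 2*(23 + 22)) - 419104 = 1/(225 + 2*45) - 419104 = 1/(225 + 90) - 419104 = 1/315 - 419104 = -132017759/315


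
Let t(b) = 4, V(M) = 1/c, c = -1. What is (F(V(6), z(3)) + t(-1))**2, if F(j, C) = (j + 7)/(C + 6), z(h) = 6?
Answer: 81/4 ≈ 20.250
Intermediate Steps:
V(M) = -1 (V(M) = 1/(-1) = 1*(-1) = -1)
F(j, C) = (7 + j)/(6 + C)
(F(V(6), z(3)) + t(-1))**2 = ((7 - 1)/(6 + 6) + 4)**2 = (6/12 + 4)**2 = ((1/12)*6 + 4)**2 = (1/2 + 4)**2 = (9/2)**2 = 81/4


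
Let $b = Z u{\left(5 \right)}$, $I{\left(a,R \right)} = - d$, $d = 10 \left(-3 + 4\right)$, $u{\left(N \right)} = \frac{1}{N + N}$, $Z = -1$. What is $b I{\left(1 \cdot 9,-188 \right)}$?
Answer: $1$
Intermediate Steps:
$u{\left(N \right)} = \frac{1}{2 N}$
$d = 10$ ($d = 10 \cdot 1 = 10$)
$I{\left(a,R \right)} = -10$ ($I{\left(a,R \right)} = \left(-1\right) 10 = -10$)
$b = - \frac{1}{10}$ ($b = - \frac{1}{2 \cdot 5} = \left(-1\right) \frac{1}{10} = - \frac{1}{10} \approx -0.1$)
$b I{\left(1 \cdot 9,-188 \right)} = \left(- \frac{1}{10}\right) \left(-10\right) = 1$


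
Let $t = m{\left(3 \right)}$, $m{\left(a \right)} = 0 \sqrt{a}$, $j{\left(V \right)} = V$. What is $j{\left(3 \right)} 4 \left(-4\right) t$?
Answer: $0$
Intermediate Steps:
$m{\left(a \right)} = 0$
$t = 0$
$j{\left(3 \right)} 4 \left(-4\right) t = 3 \cdot 4 \left(-4\right) 0 = 12 \left(-4\right) 0 = \left(-48\right) 0 = 0$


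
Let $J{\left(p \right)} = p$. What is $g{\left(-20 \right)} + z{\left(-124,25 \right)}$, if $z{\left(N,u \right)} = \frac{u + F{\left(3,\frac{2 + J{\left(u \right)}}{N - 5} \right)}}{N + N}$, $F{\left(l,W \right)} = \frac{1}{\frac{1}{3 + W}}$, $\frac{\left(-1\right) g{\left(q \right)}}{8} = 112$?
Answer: $- \frac{9556139}{10664} \approx -896.11$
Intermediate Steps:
$g{\left(q \right)} = -896$ ($g{\left(q \right)} = \left(-8\right) 112 = -896$)
$F{\left(l,W \right)} = 3 + W$
$z{\left(N,u \right)} = \frac{3 + u + \frac{2 + u}{-5 + N}}{2 N}$ ($z{\left(N,u \right)} = \frac{u + \left(3 + \frac{2 + u}{N - 5}\right)}{N + N} = \frac{u + \left(3 + \frac{2 + u}{-5 + N}\right)}{2 N} = \left(u + \left(3 + \frac{2 + u}{-5 + N}\right)\right) \frac{1}{2 N} = \left(3 + u + \frac{2 + u}{-5 + N}\right) \frac{1}{2 N} = \frac{3 + u + \frac{2 + u}{-5 + N}}{2 N}$)
$g{\left(-20 \right)} + z{\left(-124,25 \right)} = -896 + \frac{-13 + 25 + 3 \left(-124\right) + 25 \left(-5 - 124\right)}{2 \left(-124\right) \left(-5 - 124\right)} = -896 + \frac{1}{2} \left(- \frac{1}{124}\right) \frac{1}{-129} \left(-13 + 25 - 372 + 25 \left(-129\right)\right) = -896 + \frac{1}{2} \left(- \frac{1}{124}\right) \left(- \frac{1}{129}\right) \left(-13 + 25 - 372 - 3225\right) = -896 + \frac{1}{2} \left(- \frac{1}{124}\right) \left(- \frac{1}{129}\right) \left(-3585\right) = -896 - \frac{1195}{10664} = - \frac{9556139}{10664}$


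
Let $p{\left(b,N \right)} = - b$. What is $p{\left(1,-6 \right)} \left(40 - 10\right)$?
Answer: $-30$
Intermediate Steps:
$p{\left(1,-6 \right)} \left(40 - 10\right) = \left(-1\right) 1 \left(40 - 10\right) = \left(-1\right) 30 = -30$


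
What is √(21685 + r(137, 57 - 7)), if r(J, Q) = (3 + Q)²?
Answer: √24494 ≈ 156.51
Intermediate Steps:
√(21685 + r(137, 57 - 7)) = √(21685 + (3 + (57 - 7))²) = √(21685 + (3 + 50)²) = √(21685 + 53²) = √(21685 + 2809) = √24494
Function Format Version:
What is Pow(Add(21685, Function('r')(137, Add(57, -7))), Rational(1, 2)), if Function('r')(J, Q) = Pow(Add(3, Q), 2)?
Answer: Pow(24494, Rational(1, 2)) ≈ 156.51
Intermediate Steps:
Pow(Add(21685, Function('r')(137, Add(57, -7))), Rational(1, 2)) = Pow(Add(21685, Pow(Add(3, Add(57, -7)), 2)), Rational(1, 2)) = Pow(Add(21685, Pow(Add(3, 50), 2)), Rational(1, 2)) = Pow(Add(21685, Pow(53, 2)), Rational(1, 2)) = Pow(Add(21685, 2809), Rational(1, 2)) = Pow(24494, Rational(1, 2))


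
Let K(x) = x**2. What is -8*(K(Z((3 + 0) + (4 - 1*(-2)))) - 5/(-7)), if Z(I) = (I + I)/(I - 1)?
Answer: -647/14 ≈ -46.214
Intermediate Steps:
Z(I) = 2*I/(-1 + I) (Z(I) = (2*I)/(-1 + I) = 2*I/(-1 + I))
-8*(K(Z((3 + 0) + (4 - 1*(-2)))) - 5/(-7)) = -8*((2*((3 + 0) + (4 - 1*(-2)))/(-1 + ((3 + 0) + (4 - 1*(-2)))))**2 - 5/(-7)) = -8*((2*(3 + (4 + 2))/(-1 + (3 + (4 + 2))))**2 - 5*(-1/7)) = -8*((2*(3 + 6)/(-1 + (3 + 6)))**2 + 5/7) = -8*((2*9/(-1 + 9))**2 + 5/7) = -8*((2*9/8)**2 + 5/7) = -8*((2*9*(1/8))**2 + 5/7) = -8*((9/4)**2 + 5/7) = -8*(81/16 + 5/7) = -8*647/112 = -647/14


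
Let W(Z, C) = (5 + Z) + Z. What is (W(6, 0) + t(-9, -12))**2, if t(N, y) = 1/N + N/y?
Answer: 403225/1296 ≈ 311.13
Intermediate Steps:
W(Z, C) = 5 + 2*Z
t(N, y) = 1/N + N/y
(W(6, 0) + t(-9, -12))**2 = ((5 + 2*6) + (1/(-9) - 9/(-12)))**2 = ((5 + 12) + (-1/9 - 9*(-1/12)))**2 = (17 + (-1/9 + 3/4))**2 = (17 + 23/36)**2 = (635/36)**2 = 403225/1296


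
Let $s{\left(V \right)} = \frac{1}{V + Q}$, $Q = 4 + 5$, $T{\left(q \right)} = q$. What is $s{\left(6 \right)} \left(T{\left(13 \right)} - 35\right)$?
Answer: $- \frac{22}{15} \approx -1.4667$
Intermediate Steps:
$Q = 9$
$s{\left(V \right)} = \frac{1}{9 + V}$ ($s{\left(V \right)} = \frac{1}{V + 9} = \frac{1}{9 + V}$)
$s{\left(6 \right)} \left(T{\left(13 \right)} - 35\right) = \frac{13 - 35}{9 + 6} = \frac{1}{15} \left(-22\right) = - \frac{22}{15}$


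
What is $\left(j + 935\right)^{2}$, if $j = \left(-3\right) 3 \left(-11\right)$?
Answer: $1069156$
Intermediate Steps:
$j = 99$ ($j = \left(-9\right) \left(-11\right) = 99$)
$\left(j + 935\right)^{2} = \left(99 + 935\right)^{2} = 1034^{2} = 1069156$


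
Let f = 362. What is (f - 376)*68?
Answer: -952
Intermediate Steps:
(f - 376)*68 = (362 - 376)*68 = -14*68 = -952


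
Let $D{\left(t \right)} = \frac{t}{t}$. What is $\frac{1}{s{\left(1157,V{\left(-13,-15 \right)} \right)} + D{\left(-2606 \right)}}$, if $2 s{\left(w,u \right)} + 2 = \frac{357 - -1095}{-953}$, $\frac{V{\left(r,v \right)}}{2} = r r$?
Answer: $- \frac{953}{726} \approx -1.3127$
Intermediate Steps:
$V{\left(r,v \right)} = 2 r^{2}$ ($V{\left(r,v \right)} = 2 r r = 2 r^{2}$)
$D{\left(t \right)} = 1$
$s{\left(w,u \right)} = - \frac{1679}{953}$ ($s{\left(w,u \right)} = -1 + \frac{\left(357 - -1095\right) \frac{1}{-953}}{2} = -1 + \frac{\left(357 + 1095\right) \left(- \frac{1}{953}\right)}{2} = -1 + \frac{1452 \left(- \frac{1}{953}\right)}{2} = -1 + \frac{1}{2} \left(- \frac{1452}{953}\right) = -1 - \frac{726}{953} = - \frac{1679}{953}$)
$\frac{1}{s{\left(1157,V{\left(-13,-15 \right)} \right)} + D{\left(-2606 \right)}} = \frac{1}{- \frac{1679}{953} + 1} = \frac{1}{- \frac{726}{953}} = - \frac{953}{726}$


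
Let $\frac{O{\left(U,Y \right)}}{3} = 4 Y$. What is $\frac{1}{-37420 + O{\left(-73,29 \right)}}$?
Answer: $- \frac{1}{37072} \approx -2.6975 \cdot 10^{-5}$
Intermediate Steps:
$O{\left(U,Y \right)} = 12 Y$ ($O{\left(U,Y \right)} = 3 \cdot 4 Y = 12 Y$)
$\frac{1}{-37420 + O{\left(-73,29 \right)}} = \frac{1}{-37420 + 12 \cdot 29} = \frac{1}{-37420 + 348} = \frac{1}{-37072} = - \frac{1}{37072}$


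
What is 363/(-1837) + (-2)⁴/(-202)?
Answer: -4669/16867 ≈ -0.27681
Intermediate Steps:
363/(-1837) + (-2)⁴/(-202) = 363*(-1/1837) + 16*(-1/202) = -33/167 - 8/101 = -4669/16867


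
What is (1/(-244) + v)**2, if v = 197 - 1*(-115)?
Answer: 5795320129/59536 ≈ 97342.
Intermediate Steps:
v = 312 (v = 197 + 115 = 312)
(1/(-244) + v)**2 = (1/(-244) + 312)**2 = (-1/244 + 312)**2 = (76127/244)**2 = 5795320129/59536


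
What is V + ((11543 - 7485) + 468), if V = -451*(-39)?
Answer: 22115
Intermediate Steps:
V = 17589
V + ((11543 - 7485) + 468) = 17589 + ((11543 - 7485) + 468) = 17589 + (4058 + 468) = 17589 + 4526 = 22115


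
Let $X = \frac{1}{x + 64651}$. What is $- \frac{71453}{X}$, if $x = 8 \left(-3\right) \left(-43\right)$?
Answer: $-4693247399$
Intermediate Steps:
$x = 1032$ ($x = \left(-24\right) \left(-43\right) = 1032$)
$X = \frac{1}{65683}$ ($X = \frac{1}{1032 + 64651} = \frac{1}{65683} \approx 1.5225 \cdot 10^{-5}$)
$- \frac{71453}{X} = - 71453 \frac{1}{\frac{1}{65683}} = \left(-71453\right) 65683 = -4693247399$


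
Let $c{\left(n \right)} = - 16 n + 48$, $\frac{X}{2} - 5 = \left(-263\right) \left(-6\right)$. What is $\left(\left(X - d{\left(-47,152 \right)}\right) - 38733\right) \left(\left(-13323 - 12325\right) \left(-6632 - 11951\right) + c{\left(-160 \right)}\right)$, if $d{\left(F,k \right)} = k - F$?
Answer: $-17046769174272$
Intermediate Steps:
$X = 3166$ ($X = 10 + 2 \left(\left(-263\right) \left(-6\right)\right) = 10 + 2 \cdot 1578 = 10 + 3156 = 3166$)
$c{\left(n \right)} = 48 - 16 n$
$\left(\left(X - d{\left(-47,152 \right)}\right) - 38733\right) \left(\left(-13323 - 12325\right) \left(-6632 - 11951\right) + c{\left(-160 \right)}\right) = \left(\left(3166 - \left(152 - -47\right)\right) - 38733\right) \left(\left(-13323 - 12325\right) \left(-6632 - 11951\right) + \left(48 - -2560\right)\right) = \left(\left(3166 - \left(152 + 47\right)\right) - 38733\right) \left(\left(-25648\right) \left(-18583\right) + \left(48 + 2560\right)\right) = \left(\left(3166 - 199\right) - 38733\right) \left(476616784 + 2608\right) = \left(\left(3166 - 199\right) - 38733\right) 476619392 = \left(2967 - 38733\right) 476619392 = \left(-35766\right) 476619392 = -17046769174272$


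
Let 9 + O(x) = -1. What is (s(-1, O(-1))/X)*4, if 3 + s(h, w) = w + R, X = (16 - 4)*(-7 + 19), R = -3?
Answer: -4/9 ≈ -0.44444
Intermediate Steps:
X = 144 (X = 12*12 = 144)
O(x) = -10 (O(x) = -9 - 1 = -10)
s(h, w) = -6 + w (s(h, w) = -3 + (w - 3) = -3 + (-3 + w) = -6 + w)
(s(-1, O(-1))/X)*4 = ((-6 - 10)/144)*4 = -16*1/144*4 = -⅑*4 = -4/9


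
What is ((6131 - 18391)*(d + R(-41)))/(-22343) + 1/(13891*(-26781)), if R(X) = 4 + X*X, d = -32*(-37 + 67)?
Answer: 3306654180861157/8311928262753 ≈ 397.82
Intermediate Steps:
d = -960 (d = -32*30 = -960)
R(X) = 4 + X²
((6131 - 18391)*(d + R(-41)))/(-22343) + 1/(13891*(-26781)) = ((6131 - 18391)*(-960 + (4 + (-41)²)))/(-22343) + 1/(13891*(-26781)) = -12260*(-960 + (4 + 1681))*(-1/22343) + (1/13891)*(-1/26781) = -12260*(-960 + 1685)*(-1/22343) - 1/372014871 = -12260*725*(-1/22343) - 1/372014871 = -8888500*(-1/22343) - 1/372014871 = 8888500/22343 - 1/372014871 = 3306654180861157/8311928262753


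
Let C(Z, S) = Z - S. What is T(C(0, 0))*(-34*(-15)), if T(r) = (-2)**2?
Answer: 2040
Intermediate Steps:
T(r) = 4
T(C(0, 0))*(-34*(-15)) = 4*(-34*(-15)) = 4*510 = 2040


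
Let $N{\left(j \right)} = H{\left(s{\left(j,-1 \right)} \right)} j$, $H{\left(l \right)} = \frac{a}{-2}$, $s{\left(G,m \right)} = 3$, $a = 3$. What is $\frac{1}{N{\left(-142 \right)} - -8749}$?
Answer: $\frac{1}{8962} \approx 0.00011158$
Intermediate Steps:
$H{\left(l \right)} = - \frac{3}{2}$ ($H{\left(l \right)} = \frac{3}{-2} = 3 \left(- \frac{1}{2}\right) = - \frac{3}{2}$)
$N{\left(j \right)} = - \frac{3 j}{2}$
$\frac{1}{N{\left(-142 \right)} - -8749} = \frac{1}{\left(- \frac{3}{2}\right) \left(-142\right) - -8749} = \frac{1}{213 + 8749} = \frac{1}{8962}$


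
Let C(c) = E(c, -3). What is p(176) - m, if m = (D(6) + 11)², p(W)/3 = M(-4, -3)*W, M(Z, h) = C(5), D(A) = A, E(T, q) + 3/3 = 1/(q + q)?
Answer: -905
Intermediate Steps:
E(T, q) = -1 + 1/(2*q) (E(T, q) = -1 + 1/(q + q) = -1 + 1/(2*q))
C(c) = -7/6 (C(c) = (½ - 1*(-3))/(-3) = -(½ + 3)/3 = -⅓*7/2 = -7/6)
M(Z, h) = -7/6
p(W) = -7*W/2 (p(W) = 3*(-7*W/6) = -7*W/2)
m = 289 (m = (6 + 11)² = 17² = 289)
p(176) - m = -7/2*176 - 1*289 = -616 - 289 = -905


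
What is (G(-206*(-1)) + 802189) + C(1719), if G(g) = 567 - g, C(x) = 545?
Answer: 803095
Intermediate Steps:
(G(-206*(-1)) + 802189) + C(1719) = ((567 - (-206)*(-1)) + 802189) + 545 = ((567 - 1*206) + 802189) + 545 = ((567 - 206) + 802189) + 545 = (361 + 802189) + 545 = 802550 + 545 = 803095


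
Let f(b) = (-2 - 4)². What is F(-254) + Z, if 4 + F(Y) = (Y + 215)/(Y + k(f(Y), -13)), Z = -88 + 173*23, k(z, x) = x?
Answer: 345956/89 ≈ 3887.1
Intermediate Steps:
f(b) = 36 (f(b) = (-6)² = 36)
Z = 3891 (Z = -88 + 3979 = 3891)
F(Y) = -4 + (215 + Y)/(-13 + Y) (F(Y) = -4 + (Y + 215)/(Y - 13) = -4 + (215 + Y)/(-13 + Y))
F(-254) + Z = 3*(89 - 1*(-254))/(-13 - 254) + 3891 = 3*(89 + 254)/(-267) + 3891 = 3*(-1/267)*343 + 3891 = -343/89 + 3891 = 345956/89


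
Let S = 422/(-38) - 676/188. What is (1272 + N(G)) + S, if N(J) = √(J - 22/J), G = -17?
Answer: 1122768/893 + I*√4539/17 ≈ 1257.3 + 3.9631*I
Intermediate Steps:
S = -13128/893 (S = 422*(-1/38) - 676*1/188 = -211/19 - 169/47 = -13128/893 ≈ -14.701)
(1272 + N(G)) + S = (1272 + √(-17 - 22/(-17))) - 13128/893 = (1272 + √(-17 - 22*(-1/17))) - 13128/893 = (1272 + √(-17 + 22/17)) - 13128/893 = (1272 + √(-267/17)) - 13128/893 = (1272 + I*√4539/17) - 13128/893 = 1122768/893 + I*√4539/17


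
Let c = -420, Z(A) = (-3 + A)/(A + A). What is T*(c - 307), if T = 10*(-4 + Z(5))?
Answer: 27626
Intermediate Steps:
Z(A) = (-3 + A)/(2*A) (Z(A) = (-3 + A)/((2*A)) = (-3 + A)*(1/(2*A)) = (-3 + A)/(2*A))
T = -38 (T = 10*(-4 + (½)*(-3 + 5)/5) = 10*(-4 + (½)*(⅕)*2) = 10*(-4 + ⅕) = 10*(-19/5) = -38)
T*(c - 307) = -38*(-420 - 307) = -38*(-727) = 27626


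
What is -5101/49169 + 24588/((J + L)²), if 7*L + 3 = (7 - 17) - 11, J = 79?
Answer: 57811932287/13759502129 ≈ 4.2016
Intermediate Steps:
L = -24/7 (L = -3/7 + ((7 - 17) - 11)/7 = -3/7 + (-10 - 11)/7 = -3/7 + (⅐)*(-21) = -3/7 - 3 = -24/7 ≈ -3.4286)
-5101/49169 + 24588/((J + L)²) = -5101/49169 + 24588/((79 - 24/7)²) = -5101*1/49169 + 24588/((529/7)²) = -5101/49169 + 24588/(279841/49) = -5101/49169 + 24588*(49/279841) = -5101/49169 + 1204812/279841 = 57811932287/13759502129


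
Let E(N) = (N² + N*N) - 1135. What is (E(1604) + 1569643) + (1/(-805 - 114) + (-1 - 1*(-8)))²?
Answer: 5670542163164/844561 ≈ 6.7142e+6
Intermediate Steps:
E(N) = -1135 + 2*N² (E(N) = (N² + N²) - 1135 = 2*N² - 1135 = -1135 + 2*N²)
(E(1604) + 1569643) + (1/(-805 - 114) + (-1 - 1*(-8)))² = ((-1135 + 2*1604²) + 1569643) + (1/(-805 - 114) + (-1 - 1*(-8)))² = ((-1135 + 2*2572816) + 1569643) + (1/(-919) + (-1 + 8))² = ((-1135 + 5145632) + 1569643) + (-1/919 + 7)² = (5144497 + 1569643) + (6432/919)² = 6714140 + 41370624/844561 = 5670542163164/844561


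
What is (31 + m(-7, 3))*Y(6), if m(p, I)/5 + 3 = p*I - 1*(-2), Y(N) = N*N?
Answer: -2844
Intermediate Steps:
Y(N) = N²
m(p, I) = -5 + 5*I*p (m(p, I) = -15 + 5*(p*I - 1*(-2)) = -15 + 5*(I*p + 2) = -15 + 5*(2 + I*p) = -15 + (10 + 5*I*p) = -5 + 5*I*p)
(31 + m(-7, 3))*Y(6) = (31 + (-5 + 5*3*(-7)))*6² = (31 + (-5 - 105))*36 = (31 - 110)*36 = -79*36 = -2844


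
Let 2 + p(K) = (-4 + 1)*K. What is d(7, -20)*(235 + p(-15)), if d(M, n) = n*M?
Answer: -38920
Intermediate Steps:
d(M, n) = M*n
p(K) = -2 - 3*K (p(K) = -2 + (-4 + 1)*K = -2 - 3*K)
d(7, -20)*(235 + p(-15)) = (7*(-20))*(235 + (-2 - 3*(-15))) = -140*(235 + (-2 + 45)) = -140*(235 + 43) = -140*278 = -38920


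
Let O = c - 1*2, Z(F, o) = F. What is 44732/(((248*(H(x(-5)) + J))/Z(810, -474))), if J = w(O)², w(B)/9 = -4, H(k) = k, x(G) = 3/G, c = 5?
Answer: 7548525/66929 ≈ 112.78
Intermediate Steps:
O = 3 (O = 5 - 1*2 = 5 - 2 = 3)
w(B) = -36 (w(B) = 9*(-4) = -36)
J = 1296 (J = (-36)² = 1296)
44732/(((248*(H(x(-5)) + J))/Z(810, -474))) = 44732/(((248*(3/(-5) + 1296))/810)) = 44732/(((248*(3*(-⅕) + 1296))*(1/810))) = 44732/(((248*(-⅗ + 1296))*(1/810))) = 44732/(((248*(6477/5))*(1/810))) = 44732/(((1606296/5)*(1/810))) = 44732/(267716/675) = 44732*(675/267716) = 7548525/66929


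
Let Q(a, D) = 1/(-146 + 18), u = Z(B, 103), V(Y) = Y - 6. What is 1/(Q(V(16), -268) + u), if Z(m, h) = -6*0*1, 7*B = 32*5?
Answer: -128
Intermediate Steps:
B = 160/7 (B = (32*5)/7 = (⅐)*160 = 160/7 ≈ 22.857)
V(Y) = -6 + Y
Z(m, h) = 0 (Z(m, h) = 0*1 = 0)
u = 0
Q(a, D) = -1/128 (Q(a, D) = 1/(-128) = -1/128)
1/(Q(V(16), -268) + u) = 1/(-1/128 + 0) = 1/(-1/128) = -128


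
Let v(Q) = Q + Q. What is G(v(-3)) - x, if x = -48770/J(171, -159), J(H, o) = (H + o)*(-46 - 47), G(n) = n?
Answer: -27733/558 ≈ -49.701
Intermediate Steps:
v(Q) = 2*Q
J(H, o) = -93*H - 93*o (J(H, o) = (H + o)*(-93) = -93*H - 93*o)
x = 24385/558 (x = -48770/(-93*171 - 93*(-159)) = -48770/(-15903 + 14787) = -48770/(-1116) = -48770*(-1/1116) = 24385/558 ≈ 43.701)
G(v(-3)) - x = 2*(-3) - 1*24385/558 = -6 - 24385/558 = -27733/558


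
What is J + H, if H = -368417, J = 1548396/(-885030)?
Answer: -54343607651/147505 ≈ -3.6842e+5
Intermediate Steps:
J = -258066/147505 (J = 1548396*(-1/885030) = -258066/147505 ≈ -1.7495)
J + H = -258066/147505 - 368417 = -54343607651/147505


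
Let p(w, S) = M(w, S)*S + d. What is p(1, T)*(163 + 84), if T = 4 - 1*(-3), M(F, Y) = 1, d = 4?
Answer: 2717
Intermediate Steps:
T = 7 (T = 4 + 3 = 7)
p(w, S) = 4 + S (p(w, S) = 1*S + 4 = S + 4 = 4 + S)
p(1, T)*(163 + 84) = (4 + 7)*(163 + 84) = 11*247 = 2717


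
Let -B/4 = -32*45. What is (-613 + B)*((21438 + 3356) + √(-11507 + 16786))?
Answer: 127614718 + 5147*√5279 ≈ 1.2799e+8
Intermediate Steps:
B = 5760 (B = -(-128)*45 = -4*(-1440) = 5760)
(-613 + B)*((21438 + 3356) + √(-11507 + 16786)) = (-613 + 5760)*((21438 + 3356) + √(-11507 + 16786)) = 5147*(24794 + √5279) = 127614718 + 5147*√5279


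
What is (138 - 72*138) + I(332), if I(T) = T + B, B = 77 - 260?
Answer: -9649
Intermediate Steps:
B = -183
I(T) = -183 + T (I(T) = T - 183 = -183 + T)
(138 - 72*138) + I(332) = (138 - 72*138) + (-183 + 332) = (138 - 9936) + 149 = -9798 + 149 = -9649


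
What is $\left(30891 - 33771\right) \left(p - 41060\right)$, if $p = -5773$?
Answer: $134879040$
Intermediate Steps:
$\left(30891 - 33771\right) \left(p - 41060\right) = \left(30891 - 33771\right) \left(-5773 - 41060\right) = \left(-2880\right) \left(-46833\right) = 134879040$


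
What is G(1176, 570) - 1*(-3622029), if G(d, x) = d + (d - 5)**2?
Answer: 4994446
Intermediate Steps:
G(d, x) = d + (-5 + d)**2
G(1176, 570) - 1*(-3622029) = (1176 + (-5 + 1176)**2) - 1*(-3622029) = (1176 + 1171**2) + 3622029 = (1176 + 1371241) + 3622029 = 1372417 + 3622029 = 4994446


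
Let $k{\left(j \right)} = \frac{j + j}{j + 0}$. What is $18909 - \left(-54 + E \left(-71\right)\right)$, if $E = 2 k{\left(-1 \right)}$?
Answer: $19247$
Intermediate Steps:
$k{\left(j \right)} = 2$ ($k{\left(j \right)} = \frac{2 j}{j} = 2$)
$E = 4$ ($E = 2 \cdot 2 = 4$)
$18909 - \left(-54 + E \left(-71\right)\right) = 18909 - \left(-54 + 4 \left(-71\right)\right) = 18909 - \left(-54 - 284\right) = 18909 - -338 = 18909 + 338 = 19247$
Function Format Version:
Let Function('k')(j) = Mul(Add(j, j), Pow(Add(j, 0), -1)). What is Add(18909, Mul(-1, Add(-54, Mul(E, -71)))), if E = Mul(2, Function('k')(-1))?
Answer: 19247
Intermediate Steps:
Function('k')(j) = 2 (Function('k')(j) = Mul(Mul(2, j), Pow(j, -1)) = 2)
E = 4 (E = Mul(2, 2) = 4)
Add(18909, Mul(-1, Add(-54, Mul(E, -71)))) = Add(18909, Mul(-1, Add(-54, Mul(4, -71)))) = Add(18909, Mul(-1, Add(-54, -284))) = Add(18909, Mul(-1, -338)) = Add(18909, 338) = 19247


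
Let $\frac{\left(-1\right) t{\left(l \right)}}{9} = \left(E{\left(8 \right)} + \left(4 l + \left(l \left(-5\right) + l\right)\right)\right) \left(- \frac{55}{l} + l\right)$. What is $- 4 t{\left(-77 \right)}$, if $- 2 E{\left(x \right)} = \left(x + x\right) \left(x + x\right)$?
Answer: $\frac{2460672}{7} \approx 3.5152 \cdot 10^{5}$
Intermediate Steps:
$E{\left(x \right)} = - 2 x^{2}$ ($E{\left(x \right)} = - \frac{\left(x + x\right) \left(x + x\right)}{2} = - \frac{2 x 2 x}{2} = - \frac{4 x^{2}}{2} = - 2 x^{2}$)
$t{\left(l \right)} = - \frac{63360}{l} + 1152 l$ ($t{\left(l \right)} = - 9 \left(- 2 \cdot 8^{2} + \left(4 l + \left(l \left(-5\right) + l\right)\right)\right) \left(- \frac{55}{l} + l\right) = - 9 \left(\left(-2\right) 64 + \left(4 l + \left(- 5 l + l\right)\right)\right) \left(l - \frac{55}{l}\right) = - 9 \left(-128 + \left(4 l - 4 l\right)\right) \left(l - \frac{55}{l}\right) = - 9 \left(-128 + 0\right) \left(l - \frac{55}{l}\right) = - 9 \left(- 128 \left(l - \frac{55}{l}\right)\right) = - 9 \left(- 128 l + \frac{7040}{l}\right) = - \frac{63360}{l} + 1152 l$)
$- 4 t{\left(-77 \right)} = - 4 \left(- \frac{63360}{-77} + 1152 \left(-77\right)\right) = - 4 \left(\left(-63360\right) \left(- \frac{1}{77}\right) - 88704\right) = - 4 \left(\frac{5760}{7} - 88704\right) = \left(-4\right) \left(- \frac{615168}{7}\right) = \frac{2460672}{7}$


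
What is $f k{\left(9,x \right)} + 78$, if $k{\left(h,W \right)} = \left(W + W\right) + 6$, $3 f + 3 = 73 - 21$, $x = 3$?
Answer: $274$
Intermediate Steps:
$f = \frac{49}{3}$ ($f = -1 + \frac{73 - 21}{3} = -1 + \frac{1}{3} \cdot 52 = -1 + \frac{52}{3} = \frac{49}{3} \approx 16.333$)
$k{\left(h,W \right)} = 6 + 2 W$ ($k{\left(h,W \right)} = 2 W + 6 = 6 + 2 W$)
$f k{\left(9,x \right)} + 78 = \frac{49 \left(6 + 2 \cdot 3\right)}{3} + 78 = \frac{49 \left(6 + 6\right)}{3} + 78 = \frac{49}{3} \cdot 12 + 78 = 196 + 78 = 274$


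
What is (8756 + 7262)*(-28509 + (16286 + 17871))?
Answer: 90469664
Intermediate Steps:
(8756 + 7262)*(-28509 + (16286 + 17871)) = 16018*(-28509 + 34157) = 16018*5648 = 90469664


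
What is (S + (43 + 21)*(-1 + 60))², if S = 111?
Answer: 15108769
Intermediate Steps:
(S + (43 + 21)*(-1 + 60))² = (111 + (43 + 21)*(-1 + 60))² = (111 + 64*59)² = (111 + 3776)² = 3887² = 15108769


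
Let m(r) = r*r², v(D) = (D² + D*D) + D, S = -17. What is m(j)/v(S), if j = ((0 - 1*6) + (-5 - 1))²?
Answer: 995328/187 ≈ 5322.6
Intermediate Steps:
v(D) = D + 2*D² (v(D) = (D² + D²) + D = 2*D² + D = D + 2*D²)
j = 144 (j = ((0 - 6) - 6)² = (-6 - 6)² = (-12)² = 144)
m(r) = r³
m(j)/v(S) = 144³/((-17*(1 + 2*(-17)))) = 2985984/((-17*(1 - 34))) = 2985984/((-17*(-33))) = 2985984/561 = 2985984*(1/561) = 995328/187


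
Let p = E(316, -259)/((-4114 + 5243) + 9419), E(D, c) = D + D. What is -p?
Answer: -158/2637 ≈ -0.059917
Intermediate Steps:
E(D, c) = 2*D
p = 158/2637 (p = (2*316)/((-4114 + 5243) + 9419) = 632/(1129 + 9419) = 632/10548 = 632*(1/10548) = 158/2637 ≈ 0.059917)
-p = -1*158/2637 = -158/2637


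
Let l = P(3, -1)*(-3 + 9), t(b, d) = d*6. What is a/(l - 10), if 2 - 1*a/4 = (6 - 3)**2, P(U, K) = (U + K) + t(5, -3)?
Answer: 14/53 ≈ 0.26415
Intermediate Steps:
t(b, d) = 6*d
P(U, K) = -18 + K + U (P(U, K) = (U + K) + 6*(-3) = (K + U) - 18 = -18 + K + U)
l = -96 (l = (-18 - 1 + 3)*(-3 + 9) = -16*6 = -96)
a = -28 (a = 8 - 4*(6 - 3)**2 = 8 - 4*3**2 = 8 - 4*9 = 8 - 36 = -28)
a/(l - 10) = -28/(-96 - 10) = -28/(-106) = -28*(-1/106) = 14/53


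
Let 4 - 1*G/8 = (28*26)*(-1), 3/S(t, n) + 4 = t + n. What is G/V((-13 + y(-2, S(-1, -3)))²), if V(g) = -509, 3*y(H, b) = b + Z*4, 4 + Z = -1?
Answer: -5856/509 ≈ -11.505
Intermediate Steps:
Z = -5 (Z = -4 - 1 = -5)
S(t, n) = 3/(-4 + n + t) (S(t, n) = 3/(-4 + (t + n)) = 3/(-4 + (n + t)) = 3/(-4 + n + t))
y(H, b) = -20/3 + b/3 (y(H, b) = (b - 5*4)/3 = (b - 20)/3 = (-20 + b)/3 = -20/3 + b/3)
G = 5856 (G = 32 - 8*28*26*(-1) = 32 - 5824*(-1) = 32 - 8*(-728) = 32 + 5824 = 5856)
G/V((-13 + y(-2, S(-1, -3)))²) = 5856/(-509) = 5856*(-1/509) = -5856/509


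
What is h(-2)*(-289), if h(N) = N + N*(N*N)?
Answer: 2890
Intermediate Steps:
h(N) = N + N**3 (h(N) = N + N*N**2 = N + N**3)
h(-2)*(-289) = (-2 + (-2)**3)*(-289) = (-2 - 8)*(-289) = -10*(-289) = 2890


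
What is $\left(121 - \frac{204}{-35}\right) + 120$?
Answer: $\frac{8639}{35} \approx 246.83$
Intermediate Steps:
$\left(121 - \frac{204}{-35}\right) + 120 = \left(121 - - \frac{204}{35}\right) + 120 = \left(121 + \frac{204}{35}\right) + 120 = \frac{4439}{35} + 120 = \frac{8639}{35}$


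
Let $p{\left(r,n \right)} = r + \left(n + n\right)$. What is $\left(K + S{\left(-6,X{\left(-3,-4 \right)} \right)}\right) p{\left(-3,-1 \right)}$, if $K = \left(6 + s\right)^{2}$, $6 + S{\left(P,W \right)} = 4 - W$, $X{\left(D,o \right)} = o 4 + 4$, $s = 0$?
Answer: $-230$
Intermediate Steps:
$p{\left(r,n \right)} = r + 2 n$
$X{\left(D,o \right)} = 4 + 4 o$ ($X{\left(D,o \right)} = 4 o + 4 = 4 + 4 o$)
$S{\left(P,W \right)} = -2 - W$ ($S{\left(P,W \right)} = -6 - \left(-4 + W\right) = -2 - W$)
$K = 36$ ($K = \left(6 + 0\right)^{2} = 6^{2} = 36$)
$\left(K + S{\left(-6,X{\left(-3,-4 \right)} \right)}\right) p{\left(-3,-1 \right)} = \left(36 - \left(6 - 16\right)\right) \left(-3 + 2 \left(-1\right)\right) = \left(36 - -10\right) \left(-3 - 2\right) = \left(36 - -10\right) \left(-5\right) = \left(36 + \left(-2 + 12\right)\right) \left(-5\right) = \left(36 + 10\right) \left(-5\right) = 46 \left(-5\right) = -230$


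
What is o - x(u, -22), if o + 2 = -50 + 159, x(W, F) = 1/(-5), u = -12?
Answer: 536/5 ≈ 107.20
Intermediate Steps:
x(W, F) = -1/5 (x(W, F) = 1*(-1/5) = -1/5)
o = 107 (o = -2 + (-50 + 159) = -2 + 109 = 107)
o - x(u, -22) = 107 - 1*(-1/5) = 107 + 1/5 = 536/5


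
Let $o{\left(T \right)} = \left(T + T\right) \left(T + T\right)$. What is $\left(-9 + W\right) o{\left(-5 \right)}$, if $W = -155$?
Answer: $-16400$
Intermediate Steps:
$o{\left(T \right)} = 4 T^{2}$ ($o{\left(T \right)} = 2 T 2 T = 4 T^{2}$)
$\left(-9 + W\right) o{\left(-5 \right)} = \left(-9 - 155\right) 4 \left(-5\right)^{2} = - 164 \cdot 4 \cdot 25 = \left(-164\right) 100 = -16400$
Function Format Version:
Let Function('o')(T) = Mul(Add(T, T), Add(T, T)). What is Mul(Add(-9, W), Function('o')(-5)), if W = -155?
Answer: -16400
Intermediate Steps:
Function('o')(T) = Mul(4, Pow(T, 2)) (Function('o')(T) = Mul(Mul(2, T), Mul(2, T)) = Mul(4, Pow(T, 2)))
Mul(Add(-9, W), Function('o')(-5)) = Mul(Add(-9, -155), Mul(4, Pow(-5, 2))) = Mul(-164, Mul(4, 25)) = Mul(-164, 100) = -16400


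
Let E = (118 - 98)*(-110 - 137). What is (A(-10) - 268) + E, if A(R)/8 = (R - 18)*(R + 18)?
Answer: -7000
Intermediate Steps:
A(R) = 8*(-18 + R)*(18 + R) (A(R) = 8*((R - 18)*(R + 18)) = 8*((-18 + R)*(18 + R)) = 8*(-18 + R)*(18 + R))
E = -4940 (E = 20*(-247) = -4940)
(A(-10) - 268) + E = ((-2592 + 8*(-10)²) - 268) - 4940 = ((-2592 + 8*100) - 268) - 4940 = ((-2592 + 800) - 268) - 4940 = (-1792 - 268) - 4940 = -2060 - 4940 = -7000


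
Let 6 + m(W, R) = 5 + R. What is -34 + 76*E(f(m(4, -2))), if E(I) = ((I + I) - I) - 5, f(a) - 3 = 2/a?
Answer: -710/3 ≈ -236.67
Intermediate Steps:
m(W, R) = -1 + R (m(W, R) = -6 + (5 + R) = -1 + R)
f(a) = 3 + 2/a
E(I) = -5 + I (E(I) = (2*I - I) - 5 = I - 5 = -5 + I)
-34 + 76*E(f(m(4, -2))) = -34 + 76*(-5 + (3 + 2/(-1 - 2))) = -34 + 76*(-5 + (3 + 2/(-3))) = -34 + 76*(-5 + (3 + 2*(-⅓))) = -34 + 76*(-5 + (3 - ⅔)) = -34 + 76*(-5 + 7/3) = -34 + 76*(-8/3) = -34 - 608/3 = -710/3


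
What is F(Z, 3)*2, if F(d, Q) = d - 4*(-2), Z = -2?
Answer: 12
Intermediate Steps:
F(d, Q) = 8 + d (F(d, Q) = d + 8 = 8 + d)
F(Z, 3)*2 = (8 - 2)*2 = 6*2 = 12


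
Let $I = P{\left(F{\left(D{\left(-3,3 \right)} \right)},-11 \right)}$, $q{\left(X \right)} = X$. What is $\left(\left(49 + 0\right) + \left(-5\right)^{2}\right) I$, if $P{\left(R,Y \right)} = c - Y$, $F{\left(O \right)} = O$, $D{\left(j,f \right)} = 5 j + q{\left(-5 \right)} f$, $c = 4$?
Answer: $1110$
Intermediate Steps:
$D{\left(j,f \right)} = - 5 f + 5 j$ ($D{\left(j,f \right)} = 5 j - 5 f = - 5 f + 5 j$)
$P{\left(R,Y \right)} = 4 - Y$
$I = 15$ ($I = 4 - -11 = 4 + 11 = 15$)
$\left(\left(49 + 0\right) + \left(-5\right)^{2}\right) I = \left(\left(49 + 0\right) + \left(-5\right)^{2}\right) 15 = \left(49 + 25\right) 15 = 74 \cdot 15 = 1110$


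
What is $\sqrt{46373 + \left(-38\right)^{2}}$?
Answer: $3 \sqrt{5313} \approx 218.67$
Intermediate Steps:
$\sqrt{46373 + \left(-38\right)^{2}} = \sqrt{46373 + 1444} = \sqrt{47817} = 3 \sqrt{5313}$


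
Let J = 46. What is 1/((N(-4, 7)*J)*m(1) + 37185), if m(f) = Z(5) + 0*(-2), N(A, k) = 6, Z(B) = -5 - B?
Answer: 1/34425 ≈ 2.9049e-5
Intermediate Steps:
m(f) = -10 (m(f) = (-5 - 1*5) + 0*(-2) = (-5 - 5) + 0 = -10 + 0 = -10)
1/((N(-4, 7)*J)*m(1) + 37185) = 1/((6*46)*(-10) + 37185) = 1/(276*(-10) + 37185) = 1/(-2760 + 37185) = 1/34425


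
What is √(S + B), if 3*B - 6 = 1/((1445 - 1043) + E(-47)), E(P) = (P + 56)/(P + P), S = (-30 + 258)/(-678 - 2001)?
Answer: 38*√85362293/253659 ≈ 1.3841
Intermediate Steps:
S = -4/47 (S = 228/(-2679) = 228*(-1/2679) = -4/47 ≈ -0.085106)
E(P) = (56 + P)/(2*P) (E(P) = (56 + P)/((2*P)) = (56 + P)*(1/(2*P)) = (56 + P)/(2*P))
B = 226768/113337 (B = 2 + 1/(3*((1445 - 1043) + (½)*(56 - 47)/(-47))) = 2 + 1/(3*(402 + (½)*(-1/47)*9)) = 2 + 1/(3*(402 - 9/94)) = 2 + 1/(3*(37779/94)) = 2 + (⅓)*(94/37779) = 2 + 94/113337 = 226768/113337 ≈ 2.0008)
√(S + B) = √(-4/47 + 226768/113337) = √(10204748/5326839) = 38*√85362293/253659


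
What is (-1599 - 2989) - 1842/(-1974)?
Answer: -1509145/329 ≈ -4587.1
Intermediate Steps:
(-1599 - 2989) - 1842/(-1974) = -4588 - 1842*(-1/1974) = -4588 + 307/329 = -1509145/329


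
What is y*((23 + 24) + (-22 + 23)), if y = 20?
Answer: 960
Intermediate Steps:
y*((23 + 24) + (-22 + 23)) = 20*((23 + 24) + (-22 + 23)) = 20*(47 + 1) = 20*48 = 960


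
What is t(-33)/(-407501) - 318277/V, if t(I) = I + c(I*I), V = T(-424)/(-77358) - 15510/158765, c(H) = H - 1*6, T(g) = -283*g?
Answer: 159291986997316377699/825203887780246 ≈ 1.9303e+5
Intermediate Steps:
c(H) = -6 + H (c(H) = H - 6 = -6 + H)
V = -2025035246/1228174287 (V = -283*(-424)/(-77358) - 15510/158765 = 119992*(-1/77358) - 15510*1/158765 = -59996/38679 - 3102/31753 = -2025035246/1228174287 ≈ -1.6488)
t(I) = -6 + I + I**2 (t(I) = I + (-6 + I*I) = I + (-6 + I**2) = -6 + I + I**2)
t(-33)/(-407501) - 318277/V = (-6 - 33 + (-33)**2)/(-407501) - 318277/(-2025035246/1228174287) = (-6 - 33 + 1089)*(-1/407501) - 318277*(-1228174287/2025035246) = 1050*(-1/407501) + 390899627543499/2025035246 = -1050/407501 + 390899627543499/2025035246 = 159291986997316377699/825203887780246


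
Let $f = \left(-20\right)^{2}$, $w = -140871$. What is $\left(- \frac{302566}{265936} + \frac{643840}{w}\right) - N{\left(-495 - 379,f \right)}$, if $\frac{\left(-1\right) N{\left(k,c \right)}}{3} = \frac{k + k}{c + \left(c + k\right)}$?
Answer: $\frac{4105224094085}{63005399976} \approx 65.157$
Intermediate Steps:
$f = 400$
$N{\left(k,c \right)} = - \frac{6 k}{k + 2 c}$ ($N{\left(k,c \right)} = - 3 \frac{k + k}{c + \left(c + k\right)} = - 3 \frac{2 k}{k + 2 c} = - \frac{6 k}{k + 2 c}$)
$\left(- \frac{302566}{265936} + \frac{643840}{w}\right) - N{\left(-495 - 379,f \right)} = \left(- \frac{302566}{265936} + \frac{643840}{-140871}\right) - - \frac{6 \left(-495 - 379\right)}{\left(-495 - 379\right) + 2 \cdot 400} = \left(\left(-302566\right) \frac{1}{265936} + 643840 \left(- \frac{1}{140871}\right)\right) - - \frac{6 \left(-495 - 379\right)}{\left(-495 - 379\right) + 800} = \left(- \frac{13753}{12088} - \frac{643840}{140871}\right) - \left(-6\right) \left(-874\right) \frac{1}{-874 + 800} = - \frac{9720136783}{1702848648} - \left(-6\right) \left(-874\right) \frac{1}{-74} = - \frac{9720136783}{1702848648} - \left(-6\right) \left(-874\right) \left(- \frac{1}{74}\right) = - \frac{9720136783}{1702848648} - - \frac{2622}{37} = - \frac{9720136783}{1702848648} + \frac{2622}{37} = \frac{4105224094085}{63005399976}$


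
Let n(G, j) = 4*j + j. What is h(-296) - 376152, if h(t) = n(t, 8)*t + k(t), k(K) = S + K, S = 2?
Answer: -388286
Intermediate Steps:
n(G, j) = 5*j
k(K) = 2 + K
h(t) = 2 + 41*t (h(t) = (5*8)*t + (2 + t) = 40*t + (2 + t) = 2 + 41*t)
h(-296) - 376152 = (2 + 41*(-296)) - 376152 = (2 - 12136) - 376152 = -12134 - 376152 = -388286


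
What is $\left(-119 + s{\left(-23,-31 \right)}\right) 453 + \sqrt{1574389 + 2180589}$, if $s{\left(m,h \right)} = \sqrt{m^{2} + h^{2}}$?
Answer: $-53907 + \sqrt{3754978} + 453 \sqrt{1490} \approx -34483.0$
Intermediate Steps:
$s{\left(m,h \right)} = \sqrt{h^{2} + m^{2}}$
$\left(-119 + s{\left(-23,-31 \right)}\right) 453 + \sqrt{1574389 + 2180589} = \left(-119 + \sqrt{\left(-31\right)^{2} + \left(-23\right)^{2}}\right) 453 + \sqrt{1574389 + 2180589} = \left(-119 + \sqrt{961 + 529}\right) 453 + \sqrt{3754978} = \left(-119 + \sqrt{1490}\right) 453 + \sqrt{3754978} = \left(-53907 + 453 \sqrt{1490}\right) + \sqrt{3754978} = -53907 + \sqrt{3754978} + 453 \sqrt{1490}$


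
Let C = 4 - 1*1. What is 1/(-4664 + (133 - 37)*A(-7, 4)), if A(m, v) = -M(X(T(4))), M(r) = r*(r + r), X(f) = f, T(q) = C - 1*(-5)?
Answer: -1/16952 ≈ -5.8990e-5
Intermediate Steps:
C = 3 (C = 4 - 1 = 3)
T(q) = 8 (T(q) = 3 - 1*(-5) = 3 + 5 = 8)
M(r) = 2*r**2 (M(r) = r*(2*r) = 2*r**2)
A(m, v) = -128 (A(m, v) = -2*8**2 = -2*64 = -1*128 = -128)
1/(-4664 + (133 - 37)*A(-7, 4)) = 1/(-4664 + (133 - 37)*(-128)) = 1/(-4664 + 96*(-128)) = 1/(-4664 - 12288) = 1/(-16952) = -1/16952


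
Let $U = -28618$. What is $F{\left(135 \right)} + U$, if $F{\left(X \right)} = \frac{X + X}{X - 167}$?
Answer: $- \frac{458023}{16} \approx -28626.0$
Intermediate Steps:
$F{\left(X \right)} = \frac{2 X}{-167 + X}$
$F{\left(135 \right)} + U = 2 \cdot 135 \frac{1}{-167 + 135} - 28618 = 2 \cdot 135 \frac{1}{-32} - 28618 = 2 \cdot 135 \left(- \frac{1}{32}\right) - 28618 = - \frac{135}{16} - 28618 = - \frac{458023}{16}$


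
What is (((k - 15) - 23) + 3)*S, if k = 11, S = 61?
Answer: -1464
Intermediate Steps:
(((k - 15) - 23) + 3)*S = (((11 - 15) - 23) + 3)*61 = ((-4 - 23) + 3)*61 = (-27 + 3)*61 = -24*61 = -1464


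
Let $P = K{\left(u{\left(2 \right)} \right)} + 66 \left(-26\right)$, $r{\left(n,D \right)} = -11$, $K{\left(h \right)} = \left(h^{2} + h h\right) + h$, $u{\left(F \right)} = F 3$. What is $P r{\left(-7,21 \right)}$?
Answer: $18018$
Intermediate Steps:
$u{\left(F \right)} = 3 F$
$K{\left(h \right)} = h + 2 h^{2}$ ($K{\left(h \right)} = \left(h^{2} + h^{2}\right) + h = 2 h^{2} + h = h + 2 h^{2}$)
$P = -1638$ ($P = 3 \cdot 2 \left(1 + 2 \cdot 3 \cdot 2\right) + 66 \left(-26\right) = 6 \left(1 + 2 \cdot 6\right) - 1716 = 6 \left(1 + 12\right) - 1716 = 6 \cdot 13 - 1716 = 78 - 1716 = -1638$)
$P r{\left(-7,21 \right)} = \left(-1638\right) \left(-11\right) = 18018$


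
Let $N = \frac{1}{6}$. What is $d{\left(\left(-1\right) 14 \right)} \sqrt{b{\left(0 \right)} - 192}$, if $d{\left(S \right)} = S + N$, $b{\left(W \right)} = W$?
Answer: $- \frac{332 i \sqrt{3}}{3} \approx - 191.68 i$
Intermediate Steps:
$N = \frac{1}{6} \approx 0.16667$
$d{\left(S \right)} = \frac{1}{6} + S$ ($d{\left(S \right)} = S + \frac{1}{6} = \frac{1}{6} + S$)
$d{\left(\left(-1\right) 14 \right)} \sqrt{b{\left(0 \right)} - 192} = \left(\frac{1}{6} - 14\right) \sqrt{0 - 192} = \left(\frac{1}{6} - 14\right) \sqrt{-192} = - \frac{83 \cdot 8 i \sqrt{3}}{6} = - \frac{332 i \sqrt{3}}{3}$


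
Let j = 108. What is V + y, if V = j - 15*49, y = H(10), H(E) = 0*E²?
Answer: -627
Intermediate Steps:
H(E) = 0
y = 0
V = -627 (V = 108 - 15*49 = 108 - 735 = -627)
V + y = -627 + 0 = -627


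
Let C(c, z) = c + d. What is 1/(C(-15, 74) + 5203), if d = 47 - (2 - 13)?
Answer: 1/5246 ≈ 0.00019062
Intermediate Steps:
d = 58 (d = 47 - 1*(-11) = 47 + 11 = 58)
C(c, z) = 58 + c (C(c, z) = c + 58 = 58 + c)
1/(C(-15, 74) + 5203) = 1/((58 - 15) + 5203) = 1/(43 + 5203) = 1/5246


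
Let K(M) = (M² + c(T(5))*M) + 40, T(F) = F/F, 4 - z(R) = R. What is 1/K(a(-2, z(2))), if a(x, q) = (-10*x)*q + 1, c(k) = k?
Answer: 1/1762 ≈ 0.00056754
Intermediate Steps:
z(R) = 4 - R
T(F) = 1
a(x, q) = 1 - 10*q*x (a(x, q) = -10*q*x + 1 = 1 - 10*q*x)
K(M) = 40 + M + M² (K(M) = (M² + 1*M) + 40 = (M² + M) + 40 = (M + M²) + 40 = 40 + M + M²)
1/K(a(-2, z(2))) = 1/(40 + (1 - 10*(4 - 1*2)*(-2)) + (1 - 10*(4 - 1*2)*(-2))²) = 1/(40 + (1 - 10*(4 - 2)*(-2)) + (1 - 10*(4 - 2)*(-2))²) = 1/(40 + (1 - 10*2*(-2)) + (1 - 10*2*(-2))²) = 1/(40 + (1 + 40) + (1 + 40)²) = 1/(40 + 41 + 41²) = 1/(40 + 41 + 1681) = 1/1762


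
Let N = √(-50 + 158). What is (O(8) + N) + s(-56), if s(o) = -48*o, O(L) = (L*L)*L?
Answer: 3200 + 6*√3 ≈ 3210.4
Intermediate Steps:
O(L) = L³ (O(L) = L²*L = L³)
N = 6*√3 (N = √108 = 6*√3 ≈ 10.392)
(O(8) + N) + s(-56) = (8³ + 6*√3) - 48*(-56) = (512 + 6*√3) + 2688 = 3200 + 6*√3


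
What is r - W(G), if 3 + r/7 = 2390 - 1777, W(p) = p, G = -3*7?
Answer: 4291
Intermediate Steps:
G = -21
r = 4270 (r = -21 + 7*(2390 - 1777) = -21 + 7*613 = -21 + 4291 = 4270)
r - W(G) = 4270 - 1*(-21) = 4270 + 21 = 4291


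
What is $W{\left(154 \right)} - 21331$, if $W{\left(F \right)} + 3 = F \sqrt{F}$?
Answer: $-21334 + 154 \sqrt{154} \approx -19423.0$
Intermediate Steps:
$W{\left(F \right)} = -3 + F^{\frac{3}{2}}$ ($W{\left(F \right)} = -3 + F \sqrt{F} = -3 + F^{\frac{3}{2}}$)
$W{\left(154 \right)} - 21331 = \left(-3 + 154^{\frac{3}{2}}\right) - 21331 = \left(-3 + 154 \sqrt{154}\right) - 21331 = -21334 + 154 \sqrt{154}$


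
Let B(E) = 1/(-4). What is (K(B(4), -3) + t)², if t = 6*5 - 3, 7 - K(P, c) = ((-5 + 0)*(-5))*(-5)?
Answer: 25281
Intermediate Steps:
B(E) = -¼
K(P, c) = 132 (K(P, c) = 7 - (-5 + 0)*(-5)*(-5) = 7 - (-5*(-5))*(-5) = 7 - 25*(-5) = 7 - 1*(-125) = 7 + 125 = 132)
t = 27 (t = 30 - 3 = 27)
(K(B(4), -3) + t)² = (132 + 27)² = 159² = 25281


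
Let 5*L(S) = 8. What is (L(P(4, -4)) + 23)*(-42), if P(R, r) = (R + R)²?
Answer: -5166/5 ≈ -1033.2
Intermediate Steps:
P(R, r) = 4*R² (P(R, r) = (2*R)² = 4*R²)
L(S) = 8/5 (L(S) = (⅕)*8 = 8/5)
(L(P(4, -4)) + 23)*(-42) = (8/5 + 23)*(-42) = (123/5)*(-42) = -5166/5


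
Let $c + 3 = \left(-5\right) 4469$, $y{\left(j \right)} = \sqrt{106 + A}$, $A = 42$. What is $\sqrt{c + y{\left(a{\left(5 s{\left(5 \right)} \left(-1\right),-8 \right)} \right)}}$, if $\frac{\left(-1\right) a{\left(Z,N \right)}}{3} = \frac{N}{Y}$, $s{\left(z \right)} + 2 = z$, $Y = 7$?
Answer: $\sqrt{-22348 + 2 \sqrt{37}} \approx 149.45 i$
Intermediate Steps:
$s{\left(z \right)} = -2 + z$
$a{\left(Z,N \right)} = - \frac{3 N}{7}$ ($a{\left(Z,N \right)} = - 3 \frac{N}{7} = - \frac{3 N}{7}$)
$y{\left(j \right)} = 2 \sqrt{37}$ ($y{\left(j \right)} = \sqrt{106 + 42} = \sqrt{148} = 2 \sqrt{37}$)
$c = -22348$ ($c = -3 - 22345 = -22348$)
$\sqrt{c + y{\left(a{\left(5 s{\left(5 \right)} \left(-1\right),-8 \right)} \right)}} = \sqrt{-22348 + 2 \sqrt{37}}$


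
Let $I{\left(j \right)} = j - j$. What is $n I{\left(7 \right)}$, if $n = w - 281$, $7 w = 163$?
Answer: $0$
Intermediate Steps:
$w = \frac{163}{7}$ ($w = \frac{1}{7} \cdot 163 = \frac{163}{7} \approx 23.286$)
$I{\left(j \right)} = 0$
$n = - \frac{1804}{7}$ ($n = \frac{163}{7} - 281 = - \frac{1804}{7} \approx -257.71$)
$n I{\left(7 \right)} = \left(- \frac{1804}{7}\right) 0 = 0$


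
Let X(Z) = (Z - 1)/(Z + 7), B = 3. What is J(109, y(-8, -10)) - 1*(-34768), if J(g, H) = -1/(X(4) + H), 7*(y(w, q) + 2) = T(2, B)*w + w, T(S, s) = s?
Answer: 16862557/485 ≈ 34768.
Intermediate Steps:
X(Z) = (-1 + Z)/(7 + Z)
y(w, q) = -2 + 4*w/7 (y(w, q) = -2 + (3*w + w)/7 = -2 + (4*w)/7 = -2 + 4*w/7)
J(g, H) = -1/(3/11 + H) (J(g, H) = -1/((-1 + 4)/(7 + 4) + H) = -1/(3/11 + H))
J(109, y(-8, -10)) - 1*(-34768) = -11/(3 + 11*(-2 + (4/7)*(-8))) - 1*(-34768) = -11/(3 + 11*(-2 - 32/7)) + 34768 = -11/(3 + 11*(-46/7)) + 34768 = -11/(3 - 506/7) + 34768 = -11/(-485/7) + 34768 = -11*(-7/485) + 34768 = 77/485 + 34768 = 16862557/485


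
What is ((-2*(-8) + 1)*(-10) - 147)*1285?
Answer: -407345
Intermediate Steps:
((-2*(-8) + 1)*(-10) - 147)*1285 = ((16 + 1)*(-10) - 147)*1285 = (17*(-10) - 147)*1285 = (-170 - 147)*1285 = -317*1285 = -407345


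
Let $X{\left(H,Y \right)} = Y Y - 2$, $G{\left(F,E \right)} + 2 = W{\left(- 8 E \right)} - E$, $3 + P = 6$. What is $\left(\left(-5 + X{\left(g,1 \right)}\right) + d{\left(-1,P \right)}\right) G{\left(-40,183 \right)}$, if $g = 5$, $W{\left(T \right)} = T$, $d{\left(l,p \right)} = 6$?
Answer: $0$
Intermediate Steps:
$P = 3$ ($P = -3 + 6 = 3$)
$G{\left(F,E \right)} = -2 - 9 E$
$X{\left(H,Y \right)} = -2 + Y^{2}$ ($X{\left(H,Y \right)} = Y^{2} - 2 = -2 + Y^{2}$)
$\left(\left(-5 + X{\left(g,1 \right)}\right) + d{\left(-1,P \right)}\right) G{\left(-40,183 \right)} = \left(\left(-5 - \left(2 - 1^{2}\right)\right) + 6\right) \left(-2 - 1647\right) = \left(\left(-5 + \left(-2 + 1\right)\right) + 6\right) \left(-2 - 1647\right) = \left(\left(-5 - 1\right) + 6\right) \left(-1649\right) = \left(-6 + 6\right) \left(-1649\right) = 0 \left(-1649\right) = 0$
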